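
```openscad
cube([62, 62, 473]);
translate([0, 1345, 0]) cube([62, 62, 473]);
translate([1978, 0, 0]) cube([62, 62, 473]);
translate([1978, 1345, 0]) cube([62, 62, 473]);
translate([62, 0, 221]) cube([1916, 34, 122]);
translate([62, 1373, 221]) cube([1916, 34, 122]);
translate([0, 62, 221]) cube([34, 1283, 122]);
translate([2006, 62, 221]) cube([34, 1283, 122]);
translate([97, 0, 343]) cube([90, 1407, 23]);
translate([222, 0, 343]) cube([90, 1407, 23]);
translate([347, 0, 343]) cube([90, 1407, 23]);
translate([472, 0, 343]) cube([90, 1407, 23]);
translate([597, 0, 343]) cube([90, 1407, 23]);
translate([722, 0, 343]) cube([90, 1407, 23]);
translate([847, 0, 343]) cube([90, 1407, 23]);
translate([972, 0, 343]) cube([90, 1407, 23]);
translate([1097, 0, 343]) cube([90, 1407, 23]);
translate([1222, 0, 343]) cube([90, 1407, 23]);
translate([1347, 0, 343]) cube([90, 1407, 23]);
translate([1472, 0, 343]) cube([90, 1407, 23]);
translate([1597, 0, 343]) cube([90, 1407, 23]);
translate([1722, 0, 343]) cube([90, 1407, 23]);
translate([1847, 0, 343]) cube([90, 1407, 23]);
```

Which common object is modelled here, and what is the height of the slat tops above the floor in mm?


A bed frame. The slat-top height is 366 mm.

Four posts, four rails, and a row of slats — a bed frame. Slats sit on the rails at z = 221 + 122 = 343; with slat thickness 23, the top is 366 mm.


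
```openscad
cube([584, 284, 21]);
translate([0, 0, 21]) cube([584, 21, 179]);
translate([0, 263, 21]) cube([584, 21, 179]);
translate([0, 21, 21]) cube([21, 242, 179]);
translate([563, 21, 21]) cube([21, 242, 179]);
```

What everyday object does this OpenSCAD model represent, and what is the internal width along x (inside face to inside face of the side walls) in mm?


An open box. The internal width is 542 mm.

A 584×284 base slab with four walls standing on it — an open box. The base is 584 mm wide and the walls are 21 mm thick, so the internal width is 584 − 2 × 21 = 542 mm.


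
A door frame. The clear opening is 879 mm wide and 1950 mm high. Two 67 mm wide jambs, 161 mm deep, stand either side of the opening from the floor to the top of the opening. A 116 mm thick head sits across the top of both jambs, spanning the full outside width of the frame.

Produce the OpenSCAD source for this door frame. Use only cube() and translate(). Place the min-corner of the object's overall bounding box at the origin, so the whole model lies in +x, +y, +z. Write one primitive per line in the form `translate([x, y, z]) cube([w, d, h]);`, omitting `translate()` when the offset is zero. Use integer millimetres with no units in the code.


cube([67, 161, 1950]);
translate([946, 0, 0]) cube([67, 161, 1950]);
translate([0, 0, 1950]) cube([1013, 161, 116]);


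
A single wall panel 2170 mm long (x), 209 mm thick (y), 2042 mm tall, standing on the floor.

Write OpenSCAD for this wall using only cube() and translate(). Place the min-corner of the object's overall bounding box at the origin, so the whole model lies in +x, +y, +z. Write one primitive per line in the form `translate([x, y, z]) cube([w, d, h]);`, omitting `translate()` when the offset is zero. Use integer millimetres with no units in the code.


cube([2170, 209, 2042]);


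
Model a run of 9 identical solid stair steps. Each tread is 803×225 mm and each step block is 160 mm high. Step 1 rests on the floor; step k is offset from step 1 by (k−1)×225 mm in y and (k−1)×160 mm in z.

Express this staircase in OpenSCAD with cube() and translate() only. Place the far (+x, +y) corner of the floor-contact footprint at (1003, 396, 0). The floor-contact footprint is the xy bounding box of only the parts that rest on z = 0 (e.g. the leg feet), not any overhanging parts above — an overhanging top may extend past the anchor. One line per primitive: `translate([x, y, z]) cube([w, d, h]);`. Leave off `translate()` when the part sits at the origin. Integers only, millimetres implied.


translate([200, 171, 0]) cube([803, 225, 160]);
translate([200, 396, 160]) cube([803, 225, 160]);
translate([200, 621, 320]) cube([803, 225, 160]);
translate([200, 846, 480]) cube([803, 225, 160]);
translate([200, 1071, 640]) cube([803, 225, 160]);
translate([200, 1296, 800]) cube([803, 225, 160]);
translate([200, 1521, 960]) cube([803, 225, 160]);
translate([200, 1746, 1120]) cube([803, 225, 160]);
translate([200, 1971, 1280]) cube([803, 225, 160]);


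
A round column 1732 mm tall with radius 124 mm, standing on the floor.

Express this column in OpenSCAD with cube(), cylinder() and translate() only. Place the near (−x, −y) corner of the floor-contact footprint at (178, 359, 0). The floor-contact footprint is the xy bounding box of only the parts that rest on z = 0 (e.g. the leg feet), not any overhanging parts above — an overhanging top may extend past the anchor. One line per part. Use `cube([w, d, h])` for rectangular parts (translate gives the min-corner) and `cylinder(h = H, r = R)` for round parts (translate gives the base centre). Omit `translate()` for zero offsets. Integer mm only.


translate([302, 483, 0]) cylinder(h = 1732, r = 124);


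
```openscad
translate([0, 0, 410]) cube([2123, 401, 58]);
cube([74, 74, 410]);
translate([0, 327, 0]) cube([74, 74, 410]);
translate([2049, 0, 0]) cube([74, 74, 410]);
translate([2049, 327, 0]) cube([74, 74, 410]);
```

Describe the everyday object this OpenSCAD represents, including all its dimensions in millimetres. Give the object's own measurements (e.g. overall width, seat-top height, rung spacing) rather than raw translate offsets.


A bench: a 2123×401 mm seat slab, 58 mm thick, top at z = 468 mm, on four 74×74 mm square legs flush with the seat corners and standing on z = 0.


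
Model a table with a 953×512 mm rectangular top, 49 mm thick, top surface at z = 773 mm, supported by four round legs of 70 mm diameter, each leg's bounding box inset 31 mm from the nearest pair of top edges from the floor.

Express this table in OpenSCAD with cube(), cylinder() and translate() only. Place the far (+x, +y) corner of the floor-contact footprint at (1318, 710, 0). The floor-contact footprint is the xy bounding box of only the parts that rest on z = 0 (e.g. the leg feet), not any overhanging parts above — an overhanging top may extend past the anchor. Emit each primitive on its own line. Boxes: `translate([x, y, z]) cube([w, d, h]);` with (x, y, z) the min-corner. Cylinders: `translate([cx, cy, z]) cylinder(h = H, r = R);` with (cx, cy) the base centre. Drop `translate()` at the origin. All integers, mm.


translate([396, 229, 724]) cube([953, 512, 49]);
translate([462, 295, 0]) cylinder(h = 724, r = 35);
translate([1283, 295, 0]) cylinder(h = 724, r = 35);
translate([462, 675, 0]) cylinder(h = 724, r = 35);
translate([1283, 675, 0]) cylinder(h = 724, r = 35);


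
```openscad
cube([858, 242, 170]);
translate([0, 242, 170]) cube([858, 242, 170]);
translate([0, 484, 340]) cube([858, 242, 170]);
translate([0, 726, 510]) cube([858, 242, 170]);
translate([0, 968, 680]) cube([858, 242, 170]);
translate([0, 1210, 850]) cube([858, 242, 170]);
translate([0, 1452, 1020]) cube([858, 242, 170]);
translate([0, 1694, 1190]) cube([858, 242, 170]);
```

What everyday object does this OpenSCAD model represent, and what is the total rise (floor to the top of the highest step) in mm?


A staircase. The total rise is 1360 mm.

8 identical blocks, each offset up and back from the previous — a staircase. Each step is 170 mm tall and there are 8 of them, so the total rise is 8 × 170 = 1360 mm.


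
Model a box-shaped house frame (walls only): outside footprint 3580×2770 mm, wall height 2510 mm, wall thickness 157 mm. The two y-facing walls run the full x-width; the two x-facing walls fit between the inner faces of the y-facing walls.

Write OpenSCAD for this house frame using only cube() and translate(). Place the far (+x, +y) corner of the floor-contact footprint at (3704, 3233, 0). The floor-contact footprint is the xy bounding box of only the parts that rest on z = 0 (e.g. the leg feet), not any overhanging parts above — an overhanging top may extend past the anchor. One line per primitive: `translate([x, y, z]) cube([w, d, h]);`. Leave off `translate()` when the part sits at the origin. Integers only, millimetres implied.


translate([124, 463, 0]) cube([3580, 157, 2510]);
translate([124, 3076, 0]) cube([3580, 157, 2510]);
translate([124, 620, 0]) cube([157, 2456, 2510]);
translate([3547, 620, 0]) cube([157, 2456, 2510]);


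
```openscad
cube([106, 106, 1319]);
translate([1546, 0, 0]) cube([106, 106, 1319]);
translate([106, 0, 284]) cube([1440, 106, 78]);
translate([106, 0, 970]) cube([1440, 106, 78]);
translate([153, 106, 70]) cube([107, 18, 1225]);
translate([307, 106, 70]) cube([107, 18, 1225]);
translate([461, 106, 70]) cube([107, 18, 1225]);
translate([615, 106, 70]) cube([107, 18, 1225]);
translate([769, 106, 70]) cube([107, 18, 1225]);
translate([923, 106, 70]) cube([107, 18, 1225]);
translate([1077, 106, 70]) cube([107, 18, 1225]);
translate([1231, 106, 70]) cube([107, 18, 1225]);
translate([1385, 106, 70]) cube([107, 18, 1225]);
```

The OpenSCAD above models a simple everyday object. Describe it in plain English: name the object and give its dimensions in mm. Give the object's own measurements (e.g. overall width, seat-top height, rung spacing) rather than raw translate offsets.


A fence section. Two 106×106 mm posts, 1319 mm tall, stand on the floor with a clear span of 1440 mm between their inner faces. Two horizontal rails of 106×78 mm section span the gap between the posts with their undersides at z = 284 mm and z = 970 mm, flush with the posts' −y face. 9 pickets, each 107 mm wide, 18 mm thick and 1225 mm tall, are fixed to the +y face of the rails with their bottoms at z = 70 mm, spaced across the span with a 47 mm gap after the −x post and between neighbouring pickets, with 54 mm left before the +x post.


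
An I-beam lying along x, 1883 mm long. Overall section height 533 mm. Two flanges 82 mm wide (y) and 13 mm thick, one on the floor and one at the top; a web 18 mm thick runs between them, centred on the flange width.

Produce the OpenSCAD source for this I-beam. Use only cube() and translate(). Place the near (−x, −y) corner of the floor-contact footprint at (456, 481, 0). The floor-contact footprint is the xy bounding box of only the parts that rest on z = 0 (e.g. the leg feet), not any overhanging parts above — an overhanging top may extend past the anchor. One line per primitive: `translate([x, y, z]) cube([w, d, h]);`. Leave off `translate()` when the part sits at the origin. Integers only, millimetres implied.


translate([456, 481, 0]) cube([1883, 82, 13]);
translate([456, 513, 13]) cube([1883, 18, 507]);
translate([456, 481, 520]) cube([1883, 82, 13]);


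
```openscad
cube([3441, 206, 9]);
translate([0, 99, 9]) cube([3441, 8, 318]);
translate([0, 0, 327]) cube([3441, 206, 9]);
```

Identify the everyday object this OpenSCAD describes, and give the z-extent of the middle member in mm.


An I-beam. The web height is 318 mm.

Two wide flanges with a thin centred web — an I-beam. Overall 336 mm minus two 9 mm flanges gives a web of 336 − 2·9 = 318 mm.


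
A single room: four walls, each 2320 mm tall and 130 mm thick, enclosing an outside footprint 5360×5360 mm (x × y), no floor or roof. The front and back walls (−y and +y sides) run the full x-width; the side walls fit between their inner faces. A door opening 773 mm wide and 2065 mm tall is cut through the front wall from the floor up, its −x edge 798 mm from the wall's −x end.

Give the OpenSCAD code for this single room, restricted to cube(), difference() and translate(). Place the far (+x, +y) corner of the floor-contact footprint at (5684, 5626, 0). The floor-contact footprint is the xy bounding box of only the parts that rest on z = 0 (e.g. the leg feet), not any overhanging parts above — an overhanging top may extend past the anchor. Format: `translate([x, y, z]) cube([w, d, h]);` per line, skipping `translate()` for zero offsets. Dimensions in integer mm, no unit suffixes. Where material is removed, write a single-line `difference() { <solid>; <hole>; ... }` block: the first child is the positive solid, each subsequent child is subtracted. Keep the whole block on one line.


difference() { translate([324, 266, 0]) cube([5360, 130, 2320]); translate([1122, 266, 0]) cube([773, 130, 2065]); }
translate([324, 5496, 0]) cube([5360, 130, 2320]);
translate([324, 396, 0]) cube([130, 5100, 2320]);
translate([5554, 396, 0]) cube([130, 5100, 2320]);


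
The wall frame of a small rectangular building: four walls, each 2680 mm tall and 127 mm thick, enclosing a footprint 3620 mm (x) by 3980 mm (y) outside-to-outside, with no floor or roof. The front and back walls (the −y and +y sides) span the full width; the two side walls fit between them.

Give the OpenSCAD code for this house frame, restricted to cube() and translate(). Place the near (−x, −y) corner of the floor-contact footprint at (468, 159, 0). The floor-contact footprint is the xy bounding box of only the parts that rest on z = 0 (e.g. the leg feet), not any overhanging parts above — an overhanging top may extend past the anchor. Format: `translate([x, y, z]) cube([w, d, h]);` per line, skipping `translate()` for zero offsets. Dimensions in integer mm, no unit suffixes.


translate([468, 159, 0]) cube([3620, 127, 2680]);
translate([468, 4012, 0]) cube([3620, 127, 2680]);
translate([468, 286, 0]) cube([127, 3726, 2680]);
translate([3961, 286, 0]) cube([127, 3726, 2680]);


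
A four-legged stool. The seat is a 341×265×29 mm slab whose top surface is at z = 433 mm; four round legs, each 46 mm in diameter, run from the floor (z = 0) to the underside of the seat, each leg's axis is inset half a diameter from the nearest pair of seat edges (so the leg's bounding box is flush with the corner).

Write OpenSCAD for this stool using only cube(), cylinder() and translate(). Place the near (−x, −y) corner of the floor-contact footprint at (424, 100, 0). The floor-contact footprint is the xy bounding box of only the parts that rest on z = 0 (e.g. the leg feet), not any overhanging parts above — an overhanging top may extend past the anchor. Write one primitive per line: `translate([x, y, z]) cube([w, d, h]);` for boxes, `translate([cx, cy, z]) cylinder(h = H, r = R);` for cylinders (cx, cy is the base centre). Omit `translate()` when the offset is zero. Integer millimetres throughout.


translate([424, 100, 404]) cube([341, 265, 29]);
translate([447, 123, 0]) cylinder(h = 404, r = 23);
translate([742, 123, 0]) cylinder(h = 404, r = 23);
translate([447, 342, 0]) cylinder(h = 404, r = 23);
translate([742, 342, 0]) cylinder(h = 404, r = 23);


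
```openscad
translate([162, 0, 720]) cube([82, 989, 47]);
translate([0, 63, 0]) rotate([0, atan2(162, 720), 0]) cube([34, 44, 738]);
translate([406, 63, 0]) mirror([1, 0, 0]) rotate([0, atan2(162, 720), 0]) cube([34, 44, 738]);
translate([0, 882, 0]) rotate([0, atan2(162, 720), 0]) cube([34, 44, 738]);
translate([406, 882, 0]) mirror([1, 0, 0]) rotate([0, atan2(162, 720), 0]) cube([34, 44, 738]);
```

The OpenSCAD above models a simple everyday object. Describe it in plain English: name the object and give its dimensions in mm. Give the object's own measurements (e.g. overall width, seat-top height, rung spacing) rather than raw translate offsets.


A sawhorse. A 82×989×47 mm beam (x, y, z) sits on two A-frame leg pairs. Each pair is two raked legs of 34×44 mm section (44 mm along y) splaying symmetrically in x. Each leg rises 720 mm vertically over 162 mm of horizontal reach and is 738 mm long along its own axis. Every leg's outer bottom edge rests on the floor and its outer top edge meets a bottom edge of the beam — the left legs (tilting toward +x) meet the beam's −x bottom edge, the right legs (their mirror images, tilting toward −x) meet its +x bottom edge — so the leg tops tuck under the beam, the beam's underside is 720 mm above the floor, and the feet are 406 mm apart outside-to-outside with the beam centred between them. The two leg pairs are set in 63 mm from either end of the beam.


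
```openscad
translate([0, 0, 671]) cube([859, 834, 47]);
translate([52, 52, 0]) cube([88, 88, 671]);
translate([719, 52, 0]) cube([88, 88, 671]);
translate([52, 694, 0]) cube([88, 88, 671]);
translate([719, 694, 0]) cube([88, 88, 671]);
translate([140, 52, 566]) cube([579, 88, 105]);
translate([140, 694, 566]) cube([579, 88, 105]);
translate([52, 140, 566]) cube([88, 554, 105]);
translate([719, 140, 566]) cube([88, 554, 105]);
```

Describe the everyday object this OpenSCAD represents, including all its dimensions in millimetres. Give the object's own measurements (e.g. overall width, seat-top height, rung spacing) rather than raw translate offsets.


A rectangular dining table. The top is 859×834×47 mm with its upper surface at z = 718 mm. It stands on four 88×88 mm square legs, each inset 52 mm from the nearest pair of top edges, running from the floor to the underside of the top. Four apron rails, 88 mm thick and 105 mm tall, run between adjacent legs with their top edges flush with the underside of the top and their outer faces flush with the legs' outer faces.


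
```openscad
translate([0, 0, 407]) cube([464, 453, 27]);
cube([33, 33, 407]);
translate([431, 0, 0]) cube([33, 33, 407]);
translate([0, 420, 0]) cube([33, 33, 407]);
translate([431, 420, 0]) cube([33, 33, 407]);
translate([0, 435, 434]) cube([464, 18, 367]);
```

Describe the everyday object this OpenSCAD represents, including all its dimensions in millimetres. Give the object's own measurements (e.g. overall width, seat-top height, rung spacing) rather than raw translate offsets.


A chair. The seat is a 464×453×27 mm slab with its top at z = 434 mm, on four 33×33 mm corner legs (flush with the seat edges, standing on z = 0). A flat backrest 18 mm thick, 367 mm tall, spans the full seat width and rises from the seat top along its +y edge, rear face flush with the rear of the seat.


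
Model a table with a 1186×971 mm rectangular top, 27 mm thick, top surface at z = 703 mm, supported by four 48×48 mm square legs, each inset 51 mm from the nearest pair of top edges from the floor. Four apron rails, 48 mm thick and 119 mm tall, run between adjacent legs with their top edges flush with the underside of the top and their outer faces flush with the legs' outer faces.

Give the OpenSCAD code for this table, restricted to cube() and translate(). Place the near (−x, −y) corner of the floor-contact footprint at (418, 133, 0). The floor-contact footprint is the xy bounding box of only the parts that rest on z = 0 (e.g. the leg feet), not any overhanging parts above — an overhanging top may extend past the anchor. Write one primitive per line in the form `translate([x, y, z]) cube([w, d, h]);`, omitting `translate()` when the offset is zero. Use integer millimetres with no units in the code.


translate([367, 82, 676]) cube([1186, 971, 27]);
translate([418, 133, 0]) cube([48, 48, 676]);
translate([1454, 133, 0]) cube([48, 48, 676]);
translate([418, 954, 0]) cube([48, 48, 676]);
translate([1454, 954, 0]) cube([48, 48, 676]);
translate([466, 133, 557]) cube([988, 48, 119]);
translate([466, 954, 557]) cube([988, 48, 119]);
translate([418, 181, 557]) cube([48, 773, 119]);
translate([1454, 181, 557]) cube([48, 773, 119]);


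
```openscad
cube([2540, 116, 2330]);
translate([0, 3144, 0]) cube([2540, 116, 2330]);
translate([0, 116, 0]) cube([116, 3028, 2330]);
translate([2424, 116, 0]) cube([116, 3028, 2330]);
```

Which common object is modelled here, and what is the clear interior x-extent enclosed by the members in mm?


A house (or room) frame. The interior width is 2308 mm.

Four 2330 mm walls enclosing a rectangle with no floor or roof — a room or house frame. Outside width is 2540 mm and wall thickness is 116 mm, so the interior width is 2540 − 2 × 116 = 2308 mm.


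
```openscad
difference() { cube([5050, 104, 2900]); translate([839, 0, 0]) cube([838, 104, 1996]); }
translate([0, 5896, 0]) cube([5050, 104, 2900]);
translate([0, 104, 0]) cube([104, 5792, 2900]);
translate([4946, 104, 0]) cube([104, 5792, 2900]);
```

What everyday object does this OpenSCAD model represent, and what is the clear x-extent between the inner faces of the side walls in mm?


A single room. The interior width is 4842 mm.

Four walls enclosing a rectangle with a door in the front wall — a room. Outside width 5050 minus two 104 mm walls gives 4842 mm.


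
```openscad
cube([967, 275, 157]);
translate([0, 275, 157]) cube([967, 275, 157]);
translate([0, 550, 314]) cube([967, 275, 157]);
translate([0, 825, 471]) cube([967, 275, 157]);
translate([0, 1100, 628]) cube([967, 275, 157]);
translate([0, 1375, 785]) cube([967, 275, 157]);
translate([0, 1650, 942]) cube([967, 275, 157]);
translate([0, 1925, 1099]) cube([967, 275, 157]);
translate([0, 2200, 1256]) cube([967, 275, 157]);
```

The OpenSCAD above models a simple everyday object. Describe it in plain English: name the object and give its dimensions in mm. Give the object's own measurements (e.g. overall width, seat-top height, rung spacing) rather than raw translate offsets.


A straight staircase of 9 solid steps. Each step is 967 mm wide (x), 275 mm deep (y, the going) and 157 mm tall (the rise). The first step rests on the floor; each subsequent step sits one going further in +y and one rise higher in +z, directly behind and above the previous step with no overlap.


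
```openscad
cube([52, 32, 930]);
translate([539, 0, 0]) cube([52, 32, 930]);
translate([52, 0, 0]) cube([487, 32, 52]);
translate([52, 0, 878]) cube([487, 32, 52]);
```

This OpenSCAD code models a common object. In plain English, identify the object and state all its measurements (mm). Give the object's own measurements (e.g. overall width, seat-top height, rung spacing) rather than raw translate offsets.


A rectangular picture frame lying in the x–z plane (depth along y). The opening is 487 mm wide (x) by 826 mm tall (z), surrounded by a border 52 mm wide on all four sides. The frame is 32 mm deep and is made of two full-height vertical stiles with two horizontal rails fitted between them.


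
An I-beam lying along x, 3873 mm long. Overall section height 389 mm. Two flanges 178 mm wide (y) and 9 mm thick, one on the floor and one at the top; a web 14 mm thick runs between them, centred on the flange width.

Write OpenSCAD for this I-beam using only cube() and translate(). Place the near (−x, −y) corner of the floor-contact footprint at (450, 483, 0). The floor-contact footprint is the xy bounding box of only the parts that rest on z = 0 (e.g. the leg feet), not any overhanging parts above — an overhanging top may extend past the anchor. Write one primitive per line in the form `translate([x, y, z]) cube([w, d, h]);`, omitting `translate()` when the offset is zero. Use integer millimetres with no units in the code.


translate([450, 483, 0]) cube([3873, 178, 9]);
translate([450, 565, 9]) cube([3873, 14, 371]);
translate([450, 483, 380]) cube([3873, 178, 9]);


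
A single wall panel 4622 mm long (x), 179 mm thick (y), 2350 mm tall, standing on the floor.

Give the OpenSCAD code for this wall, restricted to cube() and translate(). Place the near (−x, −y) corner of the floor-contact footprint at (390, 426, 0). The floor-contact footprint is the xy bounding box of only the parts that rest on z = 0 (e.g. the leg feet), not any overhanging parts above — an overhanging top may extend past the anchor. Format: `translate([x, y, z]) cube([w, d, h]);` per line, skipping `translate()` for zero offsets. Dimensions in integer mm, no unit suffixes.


translate([390, 426, 0]) cube([4622, 179, 2350]);


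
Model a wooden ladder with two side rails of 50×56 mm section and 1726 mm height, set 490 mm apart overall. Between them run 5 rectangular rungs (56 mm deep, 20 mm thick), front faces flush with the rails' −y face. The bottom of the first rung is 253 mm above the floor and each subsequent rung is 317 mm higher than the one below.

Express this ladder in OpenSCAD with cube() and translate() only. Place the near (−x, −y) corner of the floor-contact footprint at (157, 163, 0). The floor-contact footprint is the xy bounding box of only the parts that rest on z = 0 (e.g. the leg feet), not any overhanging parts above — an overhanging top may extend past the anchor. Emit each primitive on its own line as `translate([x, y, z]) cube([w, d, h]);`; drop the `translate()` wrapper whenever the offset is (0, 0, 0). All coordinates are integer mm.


// rung span = 490 - 2*50 = 390
// rung[k] z = 253 + k*317
translate([157, 163, 0]) cube([50, 56, 1726]);
translate([597, 163, 0]) cube([50, 56, 1726]);
translate([207, 163, 253]) cube([390, 56, 20]);
translate([207, 163, 570]) cube([390, 56, 20]);
translate([207, 163, 887]) cube([390, 56, 20]);
translate([207, 163, 1204]) cube([390, 56, 20]);
translate([207, 163, 1521]) cube([390, 56, 20]);


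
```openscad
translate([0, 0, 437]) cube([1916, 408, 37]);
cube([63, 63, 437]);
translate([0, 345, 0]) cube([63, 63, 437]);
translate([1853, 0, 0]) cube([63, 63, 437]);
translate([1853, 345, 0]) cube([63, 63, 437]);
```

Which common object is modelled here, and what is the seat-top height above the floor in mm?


A bench. The seat-top height is 474 mm.

A long slab on four corner posts — a bench. The slab sits at z = 437 with thickness 37, so the top is 437 + 37 = 474 mm.


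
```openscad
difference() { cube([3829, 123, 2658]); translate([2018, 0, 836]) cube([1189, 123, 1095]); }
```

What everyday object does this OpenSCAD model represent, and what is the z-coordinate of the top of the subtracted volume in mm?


A wall with a window opening. The window head height is 1931 mm.

A wall with a rectangular opening subtracted — a window. Sill at z = 836, opening 1095 mm tall, so the head is at 836 + 1095 = 1931 mm.


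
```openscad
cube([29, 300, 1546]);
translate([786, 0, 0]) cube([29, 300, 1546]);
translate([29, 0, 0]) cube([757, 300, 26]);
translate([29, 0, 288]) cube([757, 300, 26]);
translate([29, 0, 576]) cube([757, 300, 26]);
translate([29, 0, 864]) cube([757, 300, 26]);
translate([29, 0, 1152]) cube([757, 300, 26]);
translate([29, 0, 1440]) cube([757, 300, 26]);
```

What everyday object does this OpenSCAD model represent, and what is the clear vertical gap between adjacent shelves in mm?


A bookshelf. The clear shelf gap is 262 mm.

Two tall side panels with 6 horizontal boards between them — a bookshelf. The first two shelf undersides are at z = 0 and z = 288; with shelf thickness 26, the clear gap is 288 − 0 − 26 = 262 mm.


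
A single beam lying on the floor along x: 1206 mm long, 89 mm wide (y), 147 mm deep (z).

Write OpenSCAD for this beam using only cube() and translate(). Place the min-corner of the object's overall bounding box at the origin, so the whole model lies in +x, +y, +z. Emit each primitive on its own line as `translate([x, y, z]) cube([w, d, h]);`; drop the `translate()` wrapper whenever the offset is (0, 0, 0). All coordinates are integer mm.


cube([1206, 89, 147]);


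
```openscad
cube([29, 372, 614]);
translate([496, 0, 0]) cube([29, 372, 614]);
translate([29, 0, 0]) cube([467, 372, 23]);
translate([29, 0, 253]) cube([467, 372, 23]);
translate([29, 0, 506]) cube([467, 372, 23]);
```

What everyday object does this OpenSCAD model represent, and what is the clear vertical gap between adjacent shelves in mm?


A bookshelf. The clear shelf gap is 230 mm.

Two tall side panels with 3 horizontal boards between them — a bookshelf. The first two shelf undersides are at z = 0 and z = 253; with shelf thickness 23, the clear gap is 253 − 0 − 23 = 230 mm.


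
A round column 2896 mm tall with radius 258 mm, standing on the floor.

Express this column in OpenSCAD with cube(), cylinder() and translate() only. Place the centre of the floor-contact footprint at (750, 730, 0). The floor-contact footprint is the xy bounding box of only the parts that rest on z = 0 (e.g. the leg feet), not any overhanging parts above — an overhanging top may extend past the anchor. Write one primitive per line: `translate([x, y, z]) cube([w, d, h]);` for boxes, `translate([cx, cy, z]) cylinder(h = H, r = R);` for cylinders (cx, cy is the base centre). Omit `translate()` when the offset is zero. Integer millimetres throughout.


translate([750, 730, 0]) cylinder(h = 2896, r = 258);


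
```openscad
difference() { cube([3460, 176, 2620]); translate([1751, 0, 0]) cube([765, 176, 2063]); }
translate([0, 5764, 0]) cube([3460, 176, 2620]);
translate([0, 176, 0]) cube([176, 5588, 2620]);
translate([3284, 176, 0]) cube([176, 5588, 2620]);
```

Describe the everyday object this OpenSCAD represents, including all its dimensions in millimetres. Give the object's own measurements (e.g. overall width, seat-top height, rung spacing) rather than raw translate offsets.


A single room: four walls, each 2620 mm tall and 176 mm thick, enclosing an outside footprint 3460×5940 mm (x × y), no floor or roof. The front and back walls (−y and +y sides) run the full x-width; the side walls fit between their inner faces. A door opening 765 mm wide and 2063 mm tall is cut through the front wall from the floor up, its −x edge 1751 mm from the wall's −x end.


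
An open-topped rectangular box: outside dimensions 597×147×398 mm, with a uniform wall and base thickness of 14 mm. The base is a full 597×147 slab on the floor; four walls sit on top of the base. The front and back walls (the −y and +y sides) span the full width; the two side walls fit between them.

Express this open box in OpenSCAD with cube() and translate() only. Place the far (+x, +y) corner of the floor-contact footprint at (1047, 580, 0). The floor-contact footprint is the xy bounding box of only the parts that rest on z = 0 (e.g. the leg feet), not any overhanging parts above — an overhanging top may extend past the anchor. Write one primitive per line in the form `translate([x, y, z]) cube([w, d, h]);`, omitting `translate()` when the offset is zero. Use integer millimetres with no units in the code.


translate([450, 433, 0]) cube([597, 147, 14]);
translate([450, 433, 14]) cube([597, 14, 384]);
translate([450, 566, 14]) cube([597, 14, 384]);
translate([450, 447, 14]) cube([14, 119, 384]);
translate([1033, 447, 14]) cube([14, 119, 384]);


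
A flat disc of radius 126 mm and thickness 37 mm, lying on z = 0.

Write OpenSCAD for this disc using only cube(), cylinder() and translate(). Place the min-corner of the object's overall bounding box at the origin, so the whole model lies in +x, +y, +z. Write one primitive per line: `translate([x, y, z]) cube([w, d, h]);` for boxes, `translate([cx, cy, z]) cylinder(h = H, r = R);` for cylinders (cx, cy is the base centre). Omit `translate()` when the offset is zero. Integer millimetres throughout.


translate([126, 126, 0]) cylinder(h = 37, r = 126);


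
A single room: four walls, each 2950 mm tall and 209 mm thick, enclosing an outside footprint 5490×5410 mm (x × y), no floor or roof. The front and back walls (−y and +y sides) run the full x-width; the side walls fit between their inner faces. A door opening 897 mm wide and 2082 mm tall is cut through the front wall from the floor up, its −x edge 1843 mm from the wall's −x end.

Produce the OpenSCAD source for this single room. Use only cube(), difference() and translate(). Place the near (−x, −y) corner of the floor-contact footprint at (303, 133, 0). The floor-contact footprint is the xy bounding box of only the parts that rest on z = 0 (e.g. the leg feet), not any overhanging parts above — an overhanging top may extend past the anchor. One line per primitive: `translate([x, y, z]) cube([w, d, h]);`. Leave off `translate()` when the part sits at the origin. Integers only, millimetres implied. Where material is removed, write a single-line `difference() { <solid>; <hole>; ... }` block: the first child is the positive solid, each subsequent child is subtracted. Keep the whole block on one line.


difference() { translate([303, 133, 0]) cube([5490, 209, 2950]); translate([2146, 133, 0]) cube([897, 209, 2082]); }
translate([303, 5334, 0]) cube([5490, 209, 2950]);
translate([303, 342, 0]) cube([209, 4992, 2950]);
translate([5584, 342, 0]) cube([209, 4992, 2950]);


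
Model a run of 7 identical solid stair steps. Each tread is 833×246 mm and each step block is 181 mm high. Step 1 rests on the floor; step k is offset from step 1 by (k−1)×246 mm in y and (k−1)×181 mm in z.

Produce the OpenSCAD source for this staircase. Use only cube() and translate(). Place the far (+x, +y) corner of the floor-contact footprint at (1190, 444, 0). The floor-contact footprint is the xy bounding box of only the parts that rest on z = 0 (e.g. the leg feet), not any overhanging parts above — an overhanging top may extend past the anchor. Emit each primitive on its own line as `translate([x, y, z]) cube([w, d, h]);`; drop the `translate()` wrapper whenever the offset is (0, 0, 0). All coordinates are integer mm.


translate([357, 198, 0]) cube([833, 246, 181]);
translate([357, 444, 181]) cube([833, 246, 181]);
translate([357, 690, 362]) cube([833, 246, 181]);
translate([357, 936, 543]) cube([833, 246, 181]);
translate([357, 1182, 724]) cube([833, 246, 181]);
translate([357, 1428, 905]) cube([833, 246, 181]);
translate([357, 1674, 1086]) cube([833, 246, 181]);


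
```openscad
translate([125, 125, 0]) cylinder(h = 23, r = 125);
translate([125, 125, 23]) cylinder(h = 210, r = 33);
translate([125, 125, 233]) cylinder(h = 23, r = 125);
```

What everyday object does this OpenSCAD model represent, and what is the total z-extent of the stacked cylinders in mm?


A spool. The overall height is 256 mm.

Three coaxial cylinders, large–small–large — a spool. Two 23 mm flanges and a 210 mm core give 23 + 210 + 23 = 256 mm.


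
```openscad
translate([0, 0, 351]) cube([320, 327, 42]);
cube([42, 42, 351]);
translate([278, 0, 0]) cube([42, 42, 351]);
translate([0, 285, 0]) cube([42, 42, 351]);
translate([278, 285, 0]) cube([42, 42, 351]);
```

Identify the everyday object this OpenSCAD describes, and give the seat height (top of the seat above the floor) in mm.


A stool. The seat height is 393 mm.

A 320×327×42 slab at z = 351 on four corner posts — a stool. The seat top is 351 + 42 = 393 mm.


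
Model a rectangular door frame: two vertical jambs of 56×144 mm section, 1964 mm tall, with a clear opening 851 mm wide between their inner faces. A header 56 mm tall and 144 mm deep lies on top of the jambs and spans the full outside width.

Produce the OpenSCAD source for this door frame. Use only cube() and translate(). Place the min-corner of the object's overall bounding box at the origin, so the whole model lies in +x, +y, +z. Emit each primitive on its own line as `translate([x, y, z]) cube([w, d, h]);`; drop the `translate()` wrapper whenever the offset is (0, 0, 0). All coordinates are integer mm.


cube([56, 144, 1964]);
translate([907, 0, 0]) cube([56, 144, 1964]);
translate([0, 0, 1964]) cube([963, 144, 56]);


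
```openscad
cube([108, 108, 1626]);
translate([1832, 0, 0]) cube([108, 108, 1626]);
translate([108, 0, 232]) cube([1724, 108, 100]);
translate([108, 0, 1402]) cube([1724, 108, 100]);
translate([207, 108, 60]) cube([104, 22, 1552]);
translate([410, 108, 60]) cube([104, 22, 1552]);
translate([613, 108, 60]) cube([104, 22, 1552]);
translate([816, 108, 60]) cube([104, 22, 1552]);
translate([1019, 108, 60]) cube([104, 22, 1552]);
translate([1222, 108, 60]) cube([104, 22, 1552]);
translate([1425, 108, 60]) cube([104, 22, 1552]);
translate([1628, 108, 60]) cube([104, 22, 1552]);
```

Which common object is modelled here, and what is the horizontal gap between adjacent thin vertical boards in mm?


A fence section. The picket gap is 99 mm.

Two posts, two rails, 8 pickets — a fence section. Span 1724 mm holds 8 pickets of 104 mm with 9 equal gaps: ⌊(1724 − 8·104) / 9⌋ = 99 mm.


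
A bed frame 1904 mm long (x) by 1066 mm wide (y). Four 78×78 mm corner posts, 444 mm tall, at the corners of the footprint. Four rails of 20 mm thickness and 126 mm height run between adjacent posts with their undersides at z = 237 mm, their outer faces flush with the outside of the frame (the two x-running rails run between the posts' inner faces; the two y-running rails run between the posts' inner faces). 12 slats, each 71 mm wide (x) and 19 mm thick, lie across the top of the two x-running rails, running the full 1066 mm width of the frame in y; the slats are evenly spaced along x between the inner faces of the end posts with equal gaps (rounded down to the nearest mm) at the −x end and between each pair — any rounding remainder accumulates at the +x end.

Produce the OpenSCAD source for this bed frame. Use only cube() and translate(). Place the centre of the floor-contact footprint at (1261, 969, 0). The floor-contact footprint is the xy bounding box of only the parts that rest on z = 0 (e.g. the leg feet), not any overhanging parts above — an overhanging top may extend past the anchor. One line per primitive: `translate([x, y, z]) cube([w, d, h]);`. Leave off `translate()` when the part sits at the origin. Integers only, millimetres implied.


translate([309, 436, 0]) cube([78, 78, 444]);
translate([309, 1424, 0]) cube([78, 78, 444]);
translate([2135, 436, 0]) cube([78, 78, 444]);
translate([2135, 1424, 0]) cube([78, 78, 444]);
translate([387, 436, 237]) cube([1748, 20, 126]);
translate([387, 1482, 237]) cube([1748, 20, 126]);
translate([309, 514, 237]) cube([20, 910, 126]);
translate([2193, 514, 237]) cube([20, 910, 126]);
translate([455, 436, 363]) cube([71, 1066, 19]);
translate([594, 436, 363]) cube([71, 1066, 19]);
translate([733, 436, 363]) cube([71, 1066, 19]);
translate([872, 436, 363]) cube([71, 1066, 19]);
translate([1011, 436, 363]) cube([71, 1066, 19]);
translate([1150, 436, 363]) cube([71, 1066, 19]);
translate([1289, 436, 363]) cube([71, 1066, 19]);
translate([1428, 436, 363]) cube([71, 1066, 19]);
translate([1567, 436, 363]) cube([71, 1066, 19]);
translate([1706, 436, 363]) cube([71, 1066, 19]);
translate([1845, 436, 363]) cube([71, 1066, 19]);
translate([1984, 436, 363]) cube([71, 1066, 19]);


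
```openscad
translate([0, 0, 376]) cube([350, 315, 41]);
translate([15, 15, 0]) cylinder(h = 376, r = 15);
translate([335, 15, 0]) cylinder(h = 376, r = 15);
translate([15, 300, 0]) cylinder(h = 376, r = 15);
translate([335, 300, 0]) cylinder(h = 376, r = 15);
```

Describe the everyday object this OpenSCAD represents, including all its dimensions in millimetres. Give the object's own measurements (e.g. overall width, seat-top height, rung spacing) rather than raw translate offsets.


A four-legged stool. The seat is a 350×315×41 mm slab whose top surface is at z = 417 mm; four round legs, each 30 mm in diameter, run from the floor (z = 0) to the underside of the seat, each leg's axis is inset half a diameter from the nearest pair of seat edges (so the leg's bounding box is flush with the corner).


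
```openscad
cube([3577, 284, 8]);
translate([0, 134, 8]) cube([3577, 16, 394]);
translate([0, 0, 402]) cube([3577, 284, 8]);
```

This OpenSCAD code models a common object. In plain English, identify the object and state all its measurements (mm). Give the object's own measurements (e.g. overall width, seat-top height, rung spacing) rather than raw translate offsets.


An I-beam lying along x, 3577 mm long. Overall section height 410 mm. Two flanges 284 mm wide (y) and 8 mm thick, one on the floor and one at the top; a web 16 mm thick runs between them, centred on the flange width.


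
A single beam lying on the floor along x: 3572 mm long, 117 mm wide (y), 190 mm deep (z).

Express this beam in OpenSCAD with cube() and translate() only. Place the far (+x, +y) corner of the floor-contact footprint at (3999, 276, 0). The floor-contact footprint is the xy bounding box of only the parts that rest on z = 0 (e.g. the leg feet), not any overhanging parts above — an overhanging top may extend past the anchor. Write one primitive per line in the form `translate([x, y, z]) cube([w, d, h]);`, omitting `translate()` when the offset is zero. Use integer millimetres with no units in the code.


translate([427, 159, 0]) cube([3572, 117, 190]);
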